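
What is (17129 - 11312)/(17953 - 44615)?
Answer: -5817/26662 ≈ -0.21818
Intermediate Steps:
(17129 - 11312)/(17953 - 44615) = 5817/(-26662) = 5817*(-1/26662) = -5817/26662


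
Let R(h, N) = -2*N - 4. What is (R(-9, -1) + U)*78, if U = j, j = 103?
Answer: 7878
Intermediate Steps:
R(h, N) = -4 - 2*N
U = 103
(R(-9, -1) + U)*78 = ((-4 - 2*(-1)) + 103)*78 = ((-4 + 2) + 103)*78 = (-2 + 103)*78 = 101*78 = 7878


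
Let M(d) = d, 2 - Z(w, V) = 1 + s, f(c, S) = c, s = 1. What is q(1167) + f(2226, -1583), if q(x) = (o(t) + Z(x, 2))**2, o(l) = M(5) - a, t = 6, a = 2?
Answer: 2235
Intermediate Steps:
Z(w, V) = 0 (Z(w, V) = 2 - (1 + 1) = 2 - 1*2 = 2 - 2 = 0)
o(l) = 3 (o(l) = 5 - 1*2 = 5 - 2 = 3)
q(x) = 9 (q(x) = (3 + 0)**2 = 3**2 = 9)
q(1167) + f(2226, -1583) = 9 + 2226 = 2235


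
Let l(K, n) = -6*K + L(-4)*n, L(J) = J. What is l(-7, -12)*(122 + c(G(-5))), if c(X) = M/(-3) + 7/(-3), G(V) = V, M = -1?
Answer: 10800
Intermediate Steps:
l(K, n) = -6*K - 4*n
c(X) = -2 (c(X) = -1/(-3) + 7/(-3) = -1*(-⅓) + 7*(-⅓) = ⅓ - 7/3 = -2)
l(-7, -12)*(122 + c(G(-5))) = (-6*(-7) - 4*(-12))*(122 - 2) = (42 + 48)*120 = 90*120 = 10800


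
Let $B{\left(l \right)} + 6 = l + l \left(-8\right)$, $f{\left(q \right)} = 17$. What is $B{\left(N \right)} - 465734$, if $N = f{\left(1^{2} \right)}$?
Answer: $-465859$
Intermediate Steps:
$N = 17$
$B{\left(l \right)} = -6 - 7 l$ ($B{\left(l \right)} = -6 + \left(l + l \left(-8\right)\right) = -6 + \left(l - 8 l\right) = -6 - 7 l$)
$B{\left(N \right)} - 465734 = \left(-6 - 119\right) - 465734 = -125 - 465734 = -465859$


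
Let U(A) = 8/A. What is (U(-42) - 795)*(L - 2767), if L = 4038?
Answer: -21224429/21 ≈ -1.0107e+6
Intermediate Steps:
(U(-42) - 795)*(L - 2767) = (8/(-42) - 795)*(4038 - 2767) = (8*(-1/42) - 795)*1271 = (-4/21 - 795)*1271 = -16699/21*1271 = -21224429/21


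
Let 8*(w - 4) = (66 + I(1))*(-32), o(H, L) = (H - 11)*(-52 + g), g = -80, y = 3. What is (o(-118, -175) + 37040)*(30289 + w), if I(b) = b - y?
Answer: 1624040516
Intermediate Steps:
I(b) = -3 + b (I(b) = b - 1*3 = b - 3 = -3 + b)
o(H, L) = 1452 - 132*H (o(H, L) = (H - 11)*(-52 - 80) = (-11 + H)*(-132) = 1452 - 132*H)
w = -252 (w = 4 + ((66 + (-3 + 1))*(-32))/8 = 4 + ((66 - 2)*(-32))/8 = 4 + (64*(-32))/8 = 4 + (⅛)*(-2048) = 4 - 256 = -252)
(o(-118, -175) + 37040)*(30289 + w) = ((1452 - 132*(-118)) + 37040)*(30289 - 252) = ((1452 + 15576) + 37040)*30037 = (17028 + 37040)*30037 = 54068*30037 = 1624040516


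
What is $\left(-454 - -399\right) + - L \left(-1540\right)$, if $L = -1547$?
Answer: $-2382435$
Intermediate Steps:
$\left(-454 - -399\right) + - L \left(-1540\right) = \left(-454 - -399\right) + \left(-1\right) \left(-1547\right) \left(-1540\right) = \left(-454 + 399\right) + 1547 \left(-1540\right) = -55 - 2382380 = -2382435$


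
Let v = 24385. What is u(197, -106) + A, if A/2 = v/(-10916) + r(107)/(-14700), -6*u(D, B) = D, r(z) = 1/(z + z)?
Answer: -53370944643/1430814700 ≈ -37.301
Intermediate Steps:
r(z) = 1/(2*z)
u(D, B) = -D/6
A = -19177585979/4292444100 (A = 2*(24385/(-10916) + ((½)/107)/(-14700)) = 2*(24385*(-1/10916) + ((½)*(1/107))*(-1/14700)) = 2*(-24385/10916 + (1/214)*(-1/14700)) = 2*(-24385/10916 - 1/3145800) = 2*(-19177585979/8584888200) = -19177585979/4292444100 ≈ -4.4678)
u(197, -106) + A = -⅙*197 - 19177585979/4292444100 = -197/6 - 19177585979/4292444100 = -53370944643/1430814700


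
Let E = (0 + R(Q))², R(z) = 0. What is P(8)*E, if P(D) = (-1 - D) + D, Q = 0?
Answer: 0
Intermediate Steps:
P(D) = -1
E = 0 (E = (0 + 0)² = 0² = 0)
P(8)*E = -1*0 = 0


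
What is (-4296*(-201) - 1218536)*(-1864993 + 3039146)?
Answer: -416871281120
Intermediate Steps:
(-4296*(-201) - 1218536)*(-1864993 + 3039146) = (863496 - 1218536)*1174153 = -355040*1174153 = -416871281120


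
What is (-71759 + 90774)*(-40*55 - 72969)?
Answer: -1429338535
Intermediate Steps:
(-71759 + 90774)*(-40*55 - 72969) = 19015*(-2200 - 72969) = 19015*(-75169) = -1429338535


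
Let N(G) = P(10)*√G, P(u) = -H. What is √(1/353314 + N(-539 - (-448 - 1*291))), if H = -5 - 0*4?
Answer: √(353314 + 6241539129800*√2)/353314 ≈ 8.4090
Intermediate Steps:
H = -5 (H = -5 - 1*0 = -5 + 0 = -5)
P(u) = 5 (P(u) = -1*(-5) = 5)
N(G) = 5*√G
√(1/353314 + N(-539 - (-448 - 1*291))) = √(1/353314 + 5*√(-539 - (-448 - 1*291))) = √(1/353314 + 5*√(-539 - (-448 - 291))) = √(1/353314 + 5*√(-539 - 1*(-739))) = √(1/353314 + 5*√(-539 + 739)) = √(1/353314 + 5*√200) = √(1/353314 + 5*(10*√2)) = √(1/353314 + 50*√2)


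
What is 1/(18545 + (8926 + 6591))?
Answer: 1/34062 ≈ 2.9358e-5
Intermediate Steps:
1/(18545 + (8926 + 6591)) = 1/(18545 + 15517) = 1/34062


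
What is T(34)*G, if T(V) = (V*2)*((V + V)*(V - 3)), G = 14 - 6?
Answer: 1146752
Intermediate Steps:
G = 8
T(V) = 4*V²*(-3 + V) (T(V) = (2*V)*((2*V)*(-3 + V)) = (2*V)*(2*V*(-3 + V)) = 4*V²*(-3 + V))
T(34)*G = (4*34²*(-3 + 34))*8 = (4*1156*31)*8 = 143344*8 = 1146752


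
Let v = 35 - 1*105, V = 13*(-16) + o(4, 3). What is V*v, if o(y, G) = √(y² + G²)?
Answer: 14210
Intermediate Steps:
o(y, G) = √(G² + y²)
V = -203 (V = 13*(-16) + √(3² + 4²) = -208 + √(9 + 16) = -208 + √25 = -208 + 5 = -203)
v = -70 (v = 35 - 105 = -70)
V*v = -203*(-70) = 14210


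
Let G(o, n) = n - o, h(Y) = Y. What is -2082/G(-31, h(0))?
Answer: -2082/31 ≈ -67.161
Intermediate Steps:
-2082/G(-31, h(0)) = -2082/(0 - 1*(-31)) = -2082/(0 + 31) = -2082/31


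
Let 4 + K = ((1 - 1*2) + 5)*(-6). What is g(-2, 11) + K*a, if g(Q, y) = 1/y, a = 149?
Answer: -45891/11 ≈ -4171.9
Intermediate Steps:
K = -28 (K = -4 + ((1 - 1*2) + 5)*(-6) = -4 + ((1 - 2) + 5)*(-6) = -4 + (-1 + 5)*(-6) = -4 + 4*(-6) = -4 - 24 = -28)
g(-2, 11) + K*a = 1/11 - 28*149 = 1/11 - 4172 = -45891/11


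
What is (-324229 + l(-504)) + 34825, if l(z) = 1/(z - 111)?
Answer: -177983461/615 ≈ -2.8940e+5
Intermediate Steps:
l(z) = 1/(-111 + z)
(-324229 + l(-504)) + 34825 = (-324229 + 1/(-111 - 504)) + 34825 = (-324229 + 1/(-615)) + 34825 = (-324229 - 1/615) + 34825 = -199400836/615 + 34825 = -177983461/615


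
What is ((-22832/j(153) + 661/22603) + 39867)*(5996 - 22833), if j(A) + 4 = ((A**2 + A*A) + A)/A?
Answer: -4588446352452730/6848709 ≈ -6.6997e+8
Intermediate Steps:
j(A) = -4 + (A + 2*A**2)/A (j(A) = -4 + ((A**2 + A*A) + A)/A = -4 + ((A**2 + A**2) + A)/A = -4 + (2*A**2 + A)/A = -4 + (A + 2*A**2)/A)
((-22832/j(153) + 661/22603) + 39867)*(5996 - 22833) = ((-22832/(-3 + 2*153) + 661/22603) + 39867)*(5996 - 22833) = ((-22832/(-3 + 306) + 661*(1/22603)) + 39867)*(-16837) = ((-22832/303 + 661/22603) + 39867)*(-16837) = (-515871413/6848709 + 39867)*(-16837) = (272521610290/6848709)*(-16837) = -4588446352452730/6848709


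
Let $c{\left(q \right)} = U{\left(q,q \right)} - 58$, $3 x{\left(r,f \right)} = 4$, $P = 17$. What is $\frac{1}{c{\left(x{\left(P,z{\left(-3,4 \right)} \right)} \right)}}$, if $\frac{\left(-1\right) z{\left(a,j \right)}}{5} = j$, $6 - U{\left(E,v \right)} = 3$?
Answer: $- \frac{1}{55} \approx -0.018182$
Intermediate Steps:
$U{\left(E,v \right)} = 3$ ($U{\left(E,v \right)} = 6 - 3 = 3$)
$z{\left(a,j \right)} = - 5 j$
$x{\left(r,f \right)} = \frac{4}{3}$ ($x{\left(r,f \right)} = \frac{1}{3} \cdot 4 = \frac{4}{3}$)
$c{\left(q \right)} = -55$ ($c{\left(q \right)} = 3 - 58 = -55$)
$\frac{1}{c{\left(x{\left(P,z{\left(-3,4 \right)} \right)} \right)}} = \frac{1}{-55} = - \frac{1}{55}$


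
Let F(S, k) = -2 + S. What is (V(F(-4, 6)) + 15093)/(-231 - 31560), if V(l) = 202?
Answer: -15295/31791 ≈ -0.48111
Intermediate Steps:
(V(F(-4, 6)) + 15093)/(-231 - 31560) = (202 + 15093)/(-231 - 31560) = 15295/(-31791) = 15295*(-1/31791) = -15295/31791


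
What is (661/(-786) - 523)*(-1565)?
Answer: 644371535/786 ≈ 8.1981e+5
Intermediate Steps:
(661/(-786) - 523)*(-1565) = (661*(-1/786) - 523)*(-1565) = (-661/786 - 523)*(-1565) = -411739/786*(-1565) = 644371535/786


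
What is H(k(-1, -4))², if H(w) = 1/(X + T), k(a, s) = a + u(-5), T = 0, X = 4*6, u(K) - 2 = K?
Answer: 1/576 ≈ 0.0017361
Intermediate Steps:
u(K) = 2 + K
X = 24
k(a, s) = -3 + a (k(a, s) = a + (2 - 5) = a - 3 = -3 + a)
H(w) = 1/24 (H(w) = 1/(24 + 0) = 1/24)
H(k(-1, -4))² = (1/24)² = 1/576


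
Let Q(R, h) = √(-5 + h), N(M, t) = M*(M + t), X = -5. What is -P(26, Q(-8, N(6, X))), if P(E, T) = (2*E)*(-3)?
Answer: 156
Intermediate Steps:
P(E, T) = -6*E
-P(26, Q(-8, N(6, X))) = -(-6)*26 = -1*(-156) = 156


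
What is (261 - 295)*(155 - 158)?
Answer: 102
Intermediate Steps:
(261 - 295)*(155 - 158) = -34*(-3) = 102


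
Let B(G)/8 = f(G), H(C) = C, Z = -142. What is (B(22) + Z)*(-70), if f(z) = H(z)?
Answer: -2380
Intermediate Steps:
f(z) = z
B(G) = 8*G
(B(22) + Z)*(-70) = (8*22 - 142)*(-70) = (176 - 142)*(-70) = 34*(-70) = -2380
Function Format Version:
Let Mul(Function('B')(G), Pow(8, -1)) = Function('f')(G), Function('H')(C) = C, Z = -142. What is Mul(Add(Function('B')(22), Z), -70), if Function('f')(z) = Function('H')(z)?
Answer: -2380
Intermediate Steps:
Function('f')(z) = z
Function('B')(G) = Mul(8, G)
Mul(Add(Function('B')(22), Z), -70) = Mul(Add(Mul(8, 22), -142), -70) = Mul(Add(176, -142), -70) = Mul(34, -70) = -2380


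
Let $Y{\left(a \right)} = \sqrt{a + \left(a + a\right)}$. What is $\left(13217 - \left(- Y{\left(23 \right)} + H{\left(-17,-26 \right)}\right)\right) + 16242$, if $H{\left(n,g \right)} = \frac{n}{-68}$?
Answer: $\frac{117835}{4} + \sqrt{69} \approx 29467.0$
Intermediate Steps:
$H{\left(n,g \right)} = - \frac{n}{68}$ ($H{\left(n,g \right)} = n \left(- \frac{1}{68}\right) = - \frac{n}{68}$)
$Y{\left(a \right)} = \sqrt{3} \sqrt{a}$ ($Y{\left(a \right)} = \sqrt{a + 2 a} = \sqrt{3 a} = \sqrt{3} \sqrt{a}$)
$\left(13217 - \left(- Y{\left(23 \right)} + H{\left(-17,-26 \right)}\right)\right) + 16242 = \left(13217 + \left(\sqrt{3} \sqrt{23} - \left(- \frac{1}{68}\right) \left(-17\right)\right)\right) + 16242 = \left(13217 + \left(\sqrt{69} - \frac{1}{4}\right)\right) + 16242 = \left(13217 - \left(\frac{1}{4} - \sqrt{69}\right)\right) + 16242 = \left(\frac{52867}{4} + \sqrt{69}\right) + 16242 = \frac{117835}{4} + \sqrt{69}$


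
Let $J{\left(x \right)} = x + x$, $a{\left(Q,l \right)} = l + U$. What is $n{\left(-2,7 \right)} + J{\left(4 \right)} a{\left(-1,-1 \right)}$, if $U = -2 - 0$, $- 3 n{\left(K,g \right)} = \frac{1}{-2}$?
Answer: $- \frac{143}{6} \approx -23.833$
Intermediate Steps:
$n{\left(K,g \right)} = \frac{1}{6}$ ($n{\left(K,g \right)} = - \frac{1}{3 \left(-2\right)} = \left(- \frac{1}{3}\right) \left(- \frac{1}{2}\right) = \frac{1}{6}$)
$U = -2$ ($U = -2 + 0 = -2$)
$a{\left(Q,l \right)} = -2 + l$ ($a{\left(Q,l \right)} = l - 2 = -2 + l$)
$J{\left(x \right)} = 2 x$
$n{\left(-2,7 \right)} + J{\left(4 \right)} a{\left(-1,-1 \right)} = \frac{1}{6} + 2 \cdot 4 \left(-2 - 1\right) = \frac{1}{6} + 8 \left(-3\right) = \frac{1}{6} - 24 = - \frac{143}{6}$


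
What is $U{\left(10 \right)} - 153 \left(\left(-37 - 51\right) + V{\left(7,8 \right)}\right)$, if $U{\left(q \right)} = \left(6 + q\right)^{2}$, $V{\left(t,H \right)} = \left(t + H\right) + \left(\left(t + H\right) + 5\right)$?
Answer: $8365$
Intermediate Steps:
$V{\left(t,H \right)} = 5 + 2 H + 2 t$ ($V{\left(t,H \right)} = \left(H + t\right) + \left(\left(H + t\right) + 5\right) = \left(H + t\right) + \left(5 + H + t\right) = 5 + 2 H + 2 t$)
$U{\left(10 \right)} - 153 \left(\left(-37 - 51\right) + V{\left(7,8 \right)}\right) = \left(6 + 10\right)^{2} - 153 \left(\left(-37 - 51\right) + \left(5 + 2 \cdot 8 + 2 \cdot 7\right)\right) = 16^{2} - 153 \left(-88 + \left(5 + 16 + 14\right)\right) = 256 - 153 \left(-88 + 35\right) = 256 - -8109 = 256 + 8109 = 8365$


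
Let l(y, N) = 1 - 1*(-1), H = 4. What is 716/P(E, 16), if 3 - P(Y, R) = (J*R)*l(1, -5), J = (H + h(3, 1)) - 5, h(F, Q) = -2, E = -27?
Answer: 716/99 ≈ 7.2323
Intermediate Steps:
J = -3 (J = (4 - 2) - 5 = 2 - 5 = -3)
l(y, N) = 2 (l(y, N) = 1 + 1 = 2)
P(Y, R) = 3 + 6*R (P(Y, R) = 3 - (-3*R)*2 = 3 - (-6)*R = 3 + 6*R)
716/P(E, 16) = 716/(3 + 6*16) = 716/(3 + 96) = 716/99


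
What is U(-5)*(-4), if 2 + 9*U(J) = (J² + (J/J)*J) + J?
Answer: -52/9 ≈ -5.7778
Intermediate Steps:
U(J) = -2/9 + J²/9 + 2*J/9 (U(J) = -2/9 + ((J² + (J/J)*J) + J)/9 = -2/9 + ((J² + 1*J) + J)/9 = -2/9 + ((J² + J) + J)/9 = -2/9 + ((J + J²) + J)/9 = -2/9 + (J² + 2*J)/9 = -2/9 + (J²/9 + 2*J/9) = -2/9 + J²/9 + 2*J/9)
U(-5)*(-4) = (-2/9 + (⅑)*(-5)² + (2/9)*(-5))*(-4) = (-2/9 + (⅑)*25 - 10/9)*(-4) = (-2/9 + 25/9 - 10/9)*(-4) = (13/9)*(-4) = -52/9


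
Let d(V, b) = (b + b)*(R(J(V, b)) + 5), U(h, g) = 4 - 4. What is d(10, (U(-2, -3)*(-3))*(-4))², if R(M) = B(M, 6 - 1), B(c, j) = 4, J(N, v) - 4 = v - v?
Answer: 0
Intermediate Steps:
U(h, g) = 0
J(N, v) = 4 (J(N, v) = 4 + (v - v) = 4 + 0 = 4)
R(M) = 4
d(V, b) = 18*b (d(V, b) = (b + b)*(4 + 5) = (2*b)*9 = 18*b)
d(10, (U(-2, -3)*(-3))*(-4))² = (18*((0*(-3))*(-4)))² = (18*(0*(-4)))² = (18*0)² = 0² = 0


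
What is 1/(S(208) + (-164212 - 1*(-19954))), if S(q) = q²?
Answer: -1/100994 ≈ -9.9016e-6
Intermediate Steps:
1/(S(208) + (-164212 - 1*(-19954))) = 1/(208² + (-164212 - 1*(-19954))) = 1/(43264 + (-164212 + 19954)) = 1/(43264 - 144258) = 1/(-100994) = -1/100994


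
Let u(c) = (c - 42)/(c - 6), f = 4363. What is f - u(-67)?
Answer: 318390/73 ≈ 4361.5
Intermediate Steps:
u(c) = (-42 + c)/(-6 + c)
f - u(-67) = 4363 - (-42 - 67)/(-6 - 67) = 4363 - (-109)/(-73) = 4363 - (-1)*(-109)/73 = 4363 - 1*109/73 = 4363 - 109/73 = 318390/73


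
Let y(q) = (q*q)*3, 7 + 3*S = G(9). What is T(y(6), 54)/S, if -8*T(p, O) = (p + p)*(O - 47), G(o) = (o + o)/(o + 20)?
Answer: 16443/185 ≈ 88.881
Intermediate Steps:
G(o) = 2*o/(20 + o) (G(o) = (2*o)/(20 + o) = 2*o/(20 + o))
S = -185/87 (S = -7/3 + (2*9/(20 + 9))/3 = -7/3 + (2*9/29)/3 = -7/3 + (2*9*(1/29))/3 = -7/3 + (1/3)*(18/29) = -7/3 + 6/29 = -185/87 ≈ -2.1264)
y(q) = 3*q**2 (y(q) = q**2*3 = 3*q**2)
T(p, O) = -p*(-47 + O)/4 (T(p, O) = -(p + p)*(O - 47)/8 = -2*p*(-47 + O)/8 = -p*(-47 + O)/4)
T(y(6), 54)/S = ((3*6**2)*(47 - 1*54)/4)/(-185/87) = ((3*36)*(47 - 54)/4)*(-87/185) = ((1/4)*108*(-7))*(-87/185) = -189*(-87/185) = 16443/185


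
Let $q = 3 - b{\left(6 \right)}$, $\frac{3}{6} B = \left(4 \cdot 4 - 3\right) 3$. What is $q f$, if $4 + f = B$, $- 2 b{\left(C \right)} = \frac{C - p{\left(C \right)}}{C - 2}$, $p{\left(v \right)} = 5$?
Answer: $\frac{925}{4} \approx 231.25$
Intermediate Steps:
$b{\left(C \right)} = - \frac{-5 + C}{2 \left(-2 + C\right)}$ ($b{\left(C \right)} = - \frac{\left(C + \left(0 - 5\right)\right) \frac{1}{C - 2}}{2} = - \frac{\left(C + \left(0 - 5\right)\right) \frac{1}{-2 + C}}{2} = - \frac{\left(C - 5\right) \frac{1}{-2 + C}}{2} = - \frac{\left(-5 + C\right) \frac{1}{-2 + C}}{2} = - \frac{\frac{1}{-2 + C} \left(-5 + C\right)}{2} = - \frac{-5 + C}{2 \left(-2 + C\right)}$)
$B = 78$ ($B = 2 \left(4 \cdot 4 - 3\right) 3 = 2 \left(16 - 3\right) 3 = 2 \cdot 13 \cdot 3 = 2 \cdot 39 = 78$)
$q = \frac{25}{8}$ ($q = 3 - \frac{5 - 6}{2 \left(-2 + 6\right)} = 3 - \frac{5 - 6}{2 \cdot 4} = 3 - \frac{1}{2} \cdot \frac{1}{4} \left(-1\right) = 3 - - \frac{1}{8} = 3 + \frac{1}{8} = \frac{25}{8} \approx 3.125$)
$f = 74$ ($f = -4 + 78 = 74$)
$q f = \frac{25}{8} \cdot 74 = \frac{925}{4}$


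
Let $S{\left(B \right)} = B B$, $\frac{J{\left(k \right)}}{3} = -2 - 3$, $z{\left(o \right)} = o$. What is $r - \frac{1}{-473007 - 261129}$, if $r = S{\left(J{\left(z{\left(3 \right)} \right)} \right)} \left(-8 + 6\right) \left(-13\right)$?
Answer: $\frac{4294695601}{734136} \approx 5850.0$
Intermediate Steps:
$J{\left(k \right)} = -15$ ($J{\left(k \right)} = 3 \left(-2 - 3\right) = 3 \left(-5\right) = -15$)
$S{\left(B \right)} = B^{2}$
$r = 5850$ ($r = \left(-15\right)^{2} \left(-8 + 6\right) \left(-13\right) = 225 \left(\left(-2\right) \left(-13\right)\right) = 225 \cdot 26 = 5850$)
$r - \frac{1}{-473007 - 261129} = 5850 - \frac{1}{-473007 - 261129} = 5850 - \frac{1}{-734136} = 5850 - - \frac{1}{734136} = 5850 + \frac{1}{734136} = \frac{4294695601}{734136}$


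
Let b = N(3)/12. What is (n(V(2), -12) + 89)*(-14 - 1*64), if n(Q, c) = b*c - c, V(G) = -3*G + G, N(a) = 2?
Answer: -7722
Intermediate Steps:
V(G) = -2*G
b = ⅙ (b = 2/12 = 2*(1/12) = ⅙ ≈ 0.16667)
n(Q, c) = -5*c/6 (n(Q, c) = c/6 - c = -5*c/6)
(n(V(2), -12) + 89)*(-14 - 1*64) = (-⅚*(-12) + 89)*(-14 - 1*64) = (10 + 89)*(-14 - 64) = 99*(-78) = -7722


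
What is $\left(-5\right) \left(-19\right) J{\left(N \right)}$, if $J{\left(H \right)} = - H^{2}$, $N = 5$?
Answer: $-2375$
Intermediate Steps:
$\left(-5\right) \left(-19\right) J{\left(N \right)} = \left(-5\right) \left(-19\right) \left(- 5^{2}\right) = 95 \left(\left(-1\right) 25\right) = 95 \left(-25\right) = -2375$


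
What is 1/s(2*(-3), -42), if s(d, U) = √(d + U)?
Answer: -I*√3/12 ≈ -0.14434*I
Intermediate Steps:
s(d, U) = √(U + d)
1/s(2*(-3), -42) = 1/(√(-42 + 2*(-3))) = 1/(√(-42 - 6)) = 1/(√(-48)) = 1/(4*I*√3) = -I*√3/12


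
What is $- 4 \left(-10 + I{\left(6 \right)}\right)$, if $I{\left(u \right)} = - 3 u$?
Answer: $112$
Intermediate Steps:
$- 4 \left(-10 + I{\left(6 \right)}\right) = - 4 \left(-10 - 18\right) = \left(-4\right) \left(-28\right) = 112$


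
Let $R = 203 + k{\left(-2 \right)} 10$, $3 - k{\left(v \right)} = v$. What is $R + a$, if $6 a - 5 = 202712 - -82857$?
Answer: $\frac{143546}{3} \approx 47849.0$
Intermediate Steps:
$k{\left(v \right)} = 3 - v$
$a = \frac{142787}{3}$ ($a = \frac{5}{6} + \frac{202712 - -82857}{6} = \frac{5}{6} + \frac{202712 + 82857}{6} = \frac{5}{6} + \frac{1}{6} \cdot 285569 = \frac{5}{6} + \frac{285569}{6} = \frac{142787}{3} \approx 47596.0$)
$R = 253$ ($R = 203 + \left(3 - -2\right) 10 = 203 + \left(3 + 2\right) 10 = 203 + 5 \cdot 10 = 203 + 50 = 253$)
$R + a = 253 + \frac{142787}{3} = \frac{143546}{3}$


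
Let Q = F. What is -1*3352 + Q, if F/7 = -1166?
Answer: -11514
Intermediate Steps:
F = -8162 (F = 7*(-1166) = -8162)
Q = -8162
-1*3352 + Q = -1*3352 - 8162 = -3352 - 8162 = -11514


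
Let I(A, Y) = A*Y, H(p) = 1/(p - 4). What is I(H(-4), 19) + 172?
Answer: 1357/8 ≈ 169.63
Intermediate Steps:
H(p) = 1/(-4 + p)
I(H(-4), 19) + 172 = 19/(-4 - 4) + 172 = 19/(-8) + 172 = -⅛*19 + 172 = -19/8 + 172 = 1357/8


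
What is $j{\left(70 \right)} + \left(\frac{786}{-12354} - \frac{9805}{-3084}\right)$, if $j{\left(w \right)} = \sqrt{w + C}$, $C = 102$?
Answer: $\frac{19784491}{6349956} + 2 \sqrt{43} \approx 16.231$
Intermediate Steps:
$j{\left(w \right)} = \sqrt{102 + w}$ ($j{\left(w \right)} = \sqrt{w + 102} = \sqrt{102 + w}$)
$j{\left(70 \right)} + \left(\frac{786}{-12354} - \frac{9805}{-3084}\right) = \sqrt{102 + 70} + \left(\frac{786}{-12354} - \frac{9805}{-3084}\right) = \sqrt{172} + \left(786 \left(- \frac{1}{12354}\right) - - \frac{9805}{3084}\right) = 2 \sqrt{43} + \left(- \frac{131}{2059} + \frac{9805}{3084}\right) = 2 \sqrt{43} + \frac{19784491}{6349956} = \frac{19784491}{6349956} + 2 \sqrt{43}$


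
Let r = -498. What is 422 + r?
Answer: -76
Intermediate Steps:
422 + r = 422 - 498 = -76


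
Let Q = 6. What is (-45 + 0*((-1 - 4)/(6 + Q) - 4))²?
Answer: 2025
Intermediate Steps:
(-45 + 0*((-1 - 4)/(6 + Q) - 4))² = (-45 + 0*((-1 - 4)/(6 + 6) - 4))² = (-45 + 0*(-5/12 - 4))² = (-45 + 0*(-53/12))² = (-45 + 0)² = (-45)² = 2025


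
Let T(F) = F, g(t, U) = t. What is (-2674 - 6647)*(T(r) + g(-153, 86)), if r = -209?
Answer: 3374202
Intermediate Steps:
(-2674 - 6647)*(T(r) + g(-153, 86)) = (-2674 - 6647)*(-209 - 153) = -9321*(-362) = 3374202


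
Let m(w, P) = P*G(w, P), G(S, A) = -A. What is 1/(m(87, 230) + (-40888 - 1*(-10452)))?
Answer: -1/83336 ≈ -1.2000e-5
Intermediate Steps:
m(w, P) = -P² (m(w, P) = P*(-P) = -P²)
1/(m(87, 230) + (-40888 - 1*(-10452))) = 1/(-1*230² + (-40888 - 1*(-10452))) = 1/(-1*52900 + (-40888 + 10452)) = 1/(-52900 - 30436) = 1/(-83336) = -1/83336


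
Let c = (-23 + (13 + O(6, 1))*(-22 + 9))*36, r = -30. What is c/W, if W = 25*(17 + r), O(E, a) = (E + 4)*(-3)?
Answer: -7128/325 ≈ -21.932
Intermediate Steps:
O(E, a) = -12 - 3*E (O(E, a) = (4 + E)*(-3) = -12 - 3*E)
W = -325 (W = 25*(17 - 30) = 25*(-13) = -325)
c = 7128 (c = (-23 + (13 + (-12 - 3*6))*(-22 + 9))*36 = (-23 + (13 + (-12 - 18))*(-13))*36 = (-23 + (13 - 30)*(-13))*36 = (-23 - 17*(-13))*36 = (-23 + 221)*36 = 198*36 = 7128)
c/W = 7128/(-325) = 7128*(-1/325) = -7128/325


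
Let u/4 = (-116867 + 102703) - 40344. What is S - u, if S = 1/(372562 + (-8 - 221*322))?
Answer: 65713100545/301392 ≈ 2.1803e+5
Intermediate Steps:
S = 1/301392 (S = 1/(372562 + (-8 - 71162)) = 1/(372562 - 71170) = 1/301392 ≈ 3.3179e-6)
u = -218032 (u = 4*((-116867 + 102703) - 40344) = 4*(-14164 - 40344) = 4*(-54508) = -218032)
S - u = 1/301392 - 1*(-218032) = 1/301392 + 218032 = 65713100545/301392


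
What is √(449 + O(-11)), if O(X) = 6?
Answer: √455 ≈ 21.331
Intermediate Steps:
√(449 + O(-11)) = √(449 + 6) = √455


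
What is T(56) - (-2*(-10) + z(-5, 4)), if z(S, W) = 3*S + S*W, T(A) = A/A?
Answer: 16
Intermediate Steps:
T(A) = 1
T(56) - (-2*(-10) + z(-5, 4)) = 1 - (-2*(-10) - 5*(3 + 4)) = 1 - (20 - 5*7) = 1 - (20 - 35) = 1 - 1*(-15) = 1 + 15 = 16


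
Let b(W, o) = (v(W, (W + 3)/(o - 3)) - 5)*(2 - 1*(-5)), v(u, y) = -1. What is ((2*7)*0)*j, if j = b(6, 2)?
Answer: 0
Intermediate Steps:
b(W, o) = -42 (b(W, o) = (-1 - 5)*(2 - 1*(-5)) = -6*(2 + 5) = -6*7 = -42)
j = -42
((2*7)*0)*j = ((2*7)*0)*(-42) = (14*0)*(-42) = 0*(-42) = 0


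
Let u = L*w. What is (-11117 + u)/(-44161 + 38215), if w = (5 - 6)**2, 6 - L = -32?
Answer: 3693/1982 ≈ 1.8633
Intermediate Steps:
L = 38 (L = 6 - 1*(-32) = 6 + 32 = 38)
w = 1 (w = (-1)**2 = 1)
u = 38 (u = 38*1 = 38)
(-11117 + u)/(-44161 + 38215) = (-11117 + 38)/(-44161 + 38215) = -11079/(-5946) = -11079*(-1/5946) = 3693/1982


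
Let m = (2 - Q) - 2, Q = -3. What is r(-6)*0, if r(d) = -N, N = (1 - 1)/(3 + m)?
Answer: 0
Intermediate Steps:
m = 3 (m = (2 - 1*(-3)) - 2 = (2 + 3) - 2 = 5 - 2 = 3)
N = 0 (N = (1 - 1)/(3 + 3) = 0/6 = 0*(⅙) = 0)
r(d) = 0 (r(d) = -1*0 = 0)
r(-6)*0 = 0*0 = 0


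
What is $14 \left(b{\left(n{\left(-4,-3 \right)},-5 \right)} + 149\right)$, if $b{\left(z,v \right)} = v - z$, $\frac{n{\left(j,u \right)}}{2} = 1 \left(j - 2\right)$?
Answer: $2184$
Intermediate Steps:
$n{\left(j,u \right)} = -4 + 2 j$ ($n{\left(j,u \right)} = 2 \cdot 1 \left(j - 2\right) = 2 \cdot 1 \left(-2 + j\right) = 2 \left(-2 + j\right) = -4 + 2 j$)
$14 \left(b{\left(n{\left(-4,-3 \right)},-5 \right)} + 149\right) = 14 \left(\left(-5 - \left(-4 + 2 \left(-4\right)\right)\right) + 149\right) = 14 \left(\left(-5 - \left(-4 - 8\right)\right) + 149\right) = 14 \left(\left(-5 - -12\right) + 149\right) = 14 \left(\left(-5 + 12\right) + 149\right) = 14 \left(7 + 149\right) = 14 \cdot 156 = 2184$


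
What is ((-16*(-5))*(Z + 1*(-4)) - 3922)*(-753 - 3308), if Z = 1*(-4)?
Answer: 18526282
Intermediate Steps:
Z = -4
((-16*(-5))*(Z + 1*(-4)) - 3922)*(-753 - 3308) = ((-16*(-5))*(-4 + 1*(-4)) - 3922)*(-753 - 3308) = (80*(-4 - 4) - 3922)*(-4061) = (80*(-8) - 3922)*(-4061) = (-640 - 3922)*(-4061) = -4562*(-4061) = 18526282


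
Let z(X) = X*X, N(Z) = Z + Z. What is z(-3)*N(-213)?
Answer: -3834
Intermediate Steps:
N(Z) = 2*Z
z(X) = X**2
z(-3)*N(-213) = (-3)**2*(2*(-213)) = 9*(-426) = -3834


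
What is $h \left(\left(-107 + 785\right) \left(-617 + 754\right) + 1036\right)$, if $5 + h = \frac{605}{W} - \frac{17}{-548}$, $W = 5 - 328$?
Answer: $- \frac{56873011309}{88502} \approx -6.4262 \cdot 10^{5}$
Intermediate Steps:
$W = -323$
$h = - \frac{1211069}{177004}$ ($h = -5 + \left(\frac{605}{-323} - \frac{17}{-548}\right) = -5 + \left(605 \left(- \frac{1}{323}\right) - - \frac{17}{548}\right) = -5 + \left(- \frac{605}{323} + \frac{17}{548}\right) = -5 - \frac{326049}{177004} = - \frac{1211069}{177004} \approx -6.842$)
$h \left(\left(-107 + 785\right) \left(-617 + 754\right) + 1036\right) = - \frac{1211069 \left(\left(-107 + 785\right) \left(-617 + 754\right) + 1036\right)}{177004} = - \frac{1211069 \left(678 \cdot 137 + 1036\right)}{177004} = - \frac{1211069 \left(92886 + 1036\right)}{177004} = \left(- \frac{1211069}{177004}\right) 93922 = - \frac{56873011309}{88502}$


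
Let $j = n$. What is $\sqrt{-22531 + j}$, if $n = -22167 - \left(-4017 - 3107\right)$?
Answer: $i \sqrt{37574} \approx 193.84 i$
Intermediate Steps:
$n = -15043$ ($n = -22167 - \left(-4017 - 3107\right) = -22167 - -7124 = -22167 + 7124 = -15043$)
$j = -15043$
$\sqrt{-22531 + j} = \sqrt{-22531 - 15043} = \sqrt{-37574} = i \sqrt{37574}$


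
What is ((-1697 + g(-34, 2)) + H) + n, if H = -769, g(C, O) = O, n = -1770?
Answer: -4234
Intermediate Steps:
((-1697 + g(-34, 2)) + H) + n = ((-1697 + 2) - 769) - 1770 = (-1695 - 769) - 1770 = -2464 - 1770 = -4234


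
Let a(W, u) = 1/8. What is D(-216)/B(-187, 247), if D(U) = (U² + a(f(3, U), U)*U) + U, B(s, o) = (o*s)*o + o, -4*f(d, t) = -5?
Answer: -5157/1267604 ≈ -0.0040683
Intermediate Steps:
f(d, t) = 5/4 (f(d, t) = -¼*(-5) = 5/4)
B(s, o) = o + s*o² (B(s, o) = s*o² + o = o + s*o²)
a(W, u) = ⅛
D(U) = U² + 9*U/8 (D(U) = (U² + U/8) + U = U² + 9*U/8)
D(-216)/B(-187, 247) = ((⅛)*(-216)*(9 + 8*(-216)))/((247*(1 + 247*(-187)))) = ((⅛)*(-216)*(9 - 1728))/((247*(1 - 46189))) = ((⅛)*(-216)*(-1719))/((247*(-46188))) = 46413/(-11408436) = 46413*(-1/11408436) = -5157/1267604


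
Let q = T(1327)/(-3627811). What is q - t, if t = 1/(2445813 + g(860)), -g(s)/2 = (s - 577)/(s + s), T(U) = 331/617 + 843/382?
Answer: -2095346760847221/1798518138299461325098 ≈ -1.1650e-6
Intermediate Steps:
T(U) = 646573/235694 (T(U) = 331*(1/617) + 843*(1/382) = 331/617 + 843/382 = 646573/235694)
g(s) = -(-577 + s)/s (g(s) = -2*(s - 577)/(s + s) = -2*(-577 + s)/(2*s) = -2*(-577 + s)*1/(2*s) = -(-577 + s)/s)
q = -646573/855053285834 (q = (646573/235694)/(-3627811) = (646573/235694)*(-1/3627811) = -646573/855053285834 ≈ -7.5618e-7)
t = 860/2103398897 (t = 1/(2445813 + (577 - 1*860)/860) = 1/(2445813 + (577 - 860)/860) = 1/(2445813 + (1/860)*(-283)) = 1/(2445813 - 283/860) = 1/(2103398897/860) = 860/2103398897 ≈ 4.0886e-7)
q - t = -646573/855053285834 - 1*860/2103398897 = -646573/855053285834 - 860/2103398897 = -2095346760847221/1798518138299461325098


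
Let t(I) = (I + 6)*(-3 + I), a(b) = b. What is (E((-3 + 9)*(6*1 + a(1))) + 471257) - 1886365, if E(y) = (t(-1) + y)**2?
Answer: -1414624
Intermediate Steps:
t(I) = (-3 + I)*(6 + I) (t(I) = (6 + I)*(-3 + I) = (-3 + I)*(6 + I))
E(y) = (-20 + y)**2 (E(y) = ((-18 + (-1)**2 + 3*(-1)) + y)**2 = ((-18 + 1 - 3) + y)**2 = (-20 + y)**2)
(E((-3 + 9)*(6*1 + a(1))) + 471257) - 1886365 = ((-20 + (-3 + 9)*(6*1 + 1))**2 + 471257) - 1886365 = ((-20 + 6*(6 + 1))**2 + 471257) - 1886365 = ((-20 + 6*7)**2 + 471257) - 1886365 = ((-20 + 42)**2 + 471257) - 1886365 = (22**2 + 471257) - 1886365 = (484 + 471257) - 1886365 = 471741 - 1886365 = -1414624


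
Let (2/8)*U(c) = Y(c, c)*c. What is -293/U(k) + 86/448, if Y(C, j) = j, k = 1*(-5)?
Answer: -15333/5600 ≈ -2.7380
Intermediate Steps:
k = -5
U(c) = 4*c² (U(c) = 4*(c*c) = 4*c²)
-293/U(k) + 86/448 = -293/(4*(-5)²) + 86/448 = -293/(4*25) + 86*(1/448) = -293/100 + 43/224 = -15333/5600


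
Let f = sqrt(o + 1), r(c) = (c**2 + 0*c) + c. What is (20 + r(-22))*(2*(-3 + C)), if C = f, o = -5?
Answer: -2892 + 1928*I ≈ -2892.0 + 1928.0*I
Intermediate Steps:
r(c) = c + c**2 (r(c) = (c**2 + 0) + c = c**2 + c = c + c**2)
f = 2*I (f = sqrt(-5 + 1) = sqrt(-4) = 2*I ≈ 2.0*I)
C = 2*I ≈ 2.0*I
(20 + r(-22))*(2*(-3 + C)) = (20 - 22*(1 - 22))*(2*(-3 + 2*I)) = (20 - 22*(-21))*(-6 + 4*I) = (20 + 462)*(-6 + 4*I) = 482*(-6 + 4*I) = -2892 + 1928*I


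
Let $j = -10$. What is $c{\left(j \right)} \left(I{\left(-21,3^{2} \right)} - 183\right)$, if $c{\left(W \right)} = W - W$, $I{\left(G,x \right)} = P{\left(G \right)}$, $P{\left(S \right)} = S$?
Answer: $0$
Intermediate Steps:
$I{\left(G,x \right)} = G$
$c{\left(W \right)} = 0$
$c{\left(j \right)} \left(I{\left(-21,3^{2} \right)} - 183\right) = 0 \left(-21 - 183\right) = 0 \left(-204\right) = 0$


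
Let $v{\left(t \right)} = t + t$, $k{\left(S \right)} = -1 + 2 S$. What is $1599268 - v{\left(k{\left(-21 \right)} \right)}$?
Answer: $1599354$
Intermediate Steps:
$v{\left(t \right)} = 2 t$
$1599268 - v{\left(k{\left(-21 \right)} \right)} = 1599268 - 2 \left(-1 + 2 \left(-21\right)\right) = 1599268 - 2 \left(-1 - 42\right) = 1599268 - 2 \left(-43\right) = 1599268 - -86 = 1599268 + 86 = 1599354$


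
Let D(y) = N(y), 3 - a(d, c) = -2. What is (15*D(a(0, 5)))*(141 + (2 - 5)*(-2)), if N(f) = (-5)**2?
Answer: 55125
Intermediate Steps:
N(f) = 25
a(d, c) = 5 (a(d, c) = 3 - 1*(-2) = 3 + 2 = 5)
D(y) = 25
(15*D(a(0, 5)))*(141 + (2 - 5)*(-2)) = (15*25)*(141 + (2 - 5)*(-2)) = 375*(141 - 3*(-2)) = 375*(141 + 6) = 375*147 = 55125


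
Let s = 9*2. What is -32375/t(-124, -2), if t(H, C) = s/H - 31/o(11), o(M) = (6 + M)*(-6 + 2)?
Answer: -13649300/131 ≈ -1.0419e+5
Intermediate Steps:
o(M) = -24 - 4*M (o(M) = (6 + M)*(-4) = -24 - 4*M)
s = 18
t(H, C) = 31/68 + 18/H (t(H, C) = 18/H - 31/(-24 - 4*11) = 18/H - 31/(-24 - 44) = 18/H - 31/(-68) = 18/H - 31*(-1/68) = 18/H + 31/68 = 31/68 + 18/H)
-32375/t(-124, -2) = -32375/(31/68 + 18/(-124)) = -32375/(31/68 + 18*(-1/124)) = -32375/(31/68 - 9/62) = -32375/655/2108 = -32375*2108/655 = -13649300/131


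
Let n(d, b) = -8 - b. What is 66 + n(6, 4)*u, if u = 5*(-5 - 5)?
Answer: 666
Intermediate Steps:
u = -50 (u = 5*(-10) = -50)
66 + n(6, 4)*u = 66 + (-8 - 1*4)*(-50) = 66 + (-8 - 4)*(-50) = 66 - 12*(-50) = 66 + 600 = 666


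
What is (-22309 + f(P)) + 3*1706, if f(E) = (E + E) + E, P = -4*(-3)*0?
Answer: -17191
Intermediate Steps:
P = 0 (P = 12*0 = 0)
f(E) = 3*E (f(E) = 2*E + E = 3*E)
(-22309 + f(P)) + 3*1706 = (-22309 + 3*0) + 3*1706 = (-22309 + 0) + 5118 = -22309 + 5118 = -17191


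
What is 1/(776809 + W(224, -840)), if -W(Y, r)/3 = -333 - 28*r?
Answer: 1/707248 ≈ 1.4139e-6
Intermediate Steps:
W(Y, r) = 999 + 84*r (W(Y, r) = -3*(-333 - 28*r) = 999 + 84*r)
1/(776809 + W(224, -840)) = 1/(776809 + (999 + 84*(-840))) = 1/(776809 + (999 - 70560)) = 1/(776809 - 69561) = 1/707248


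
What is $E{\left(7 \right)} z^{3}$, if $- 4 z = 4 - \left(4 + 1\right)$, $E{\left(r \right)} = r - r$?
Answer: $0$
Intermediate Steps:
$E{\left(r \right)} = 0$
$z = \frac{1}{4}$ ($z = - \frac{4 - \left(4 + 1\right)}{4} = - \frac{4 - 5}{4} = \left(- \frac{1}{4}\right) \left(-1\right) = \frac{1}{4} \approx 0.25$)
$E{\left(7 \right)} z^{3} = \frac{0}{64} = 0 \cdot \frac{1}{64} = 0$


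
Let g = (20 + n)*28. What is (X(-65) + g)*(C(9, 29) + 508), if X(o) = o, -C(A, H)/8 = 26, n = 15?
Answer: 274500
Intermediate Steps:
C(A, H) = -208 (C(A, H) = -8*26 = -208)
g = 980 (g = (20 + 15)*28 = 35*28 = 980)
(X(-65) + g)*(C(9, 29) + 508) = (-65 + 980)*(-208 + 508) = 915*300 = 274500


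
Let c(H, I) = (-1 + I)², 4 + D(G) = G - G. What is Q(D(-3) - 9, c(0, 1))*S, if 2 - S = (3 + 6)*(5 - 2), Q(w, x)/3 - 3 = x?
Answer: -225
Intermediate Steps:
D(G) = -4 (D(G) = -4 + (G - G) = -4 + 0 = -4)
Q(w, x) = 9 + 3*x
S = -25 (S = 2 - (3 + 6)*(5 - 2) = 2 - 9*3 = 2 - 1*27 = 2 - 27 = -25)
Q(D(-3) - 9, c(0, 1))*S = (9 + 3*(-1 + 1)²)*(-25) = (9 + 3*0²)*(-25) = (9 + 3*0)*(-25) = (9 + 0)*(-25) = 9*(-25) = -225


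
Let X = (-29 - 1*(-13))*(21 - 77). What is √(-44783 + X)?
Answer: I*√43887 ≈ 209.49*I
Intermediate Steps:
X = 896 (X = (-29 + 13)*(-56) = -16*(-56) = 896)
√(-44783 + X) = √(-44783 + 896) = √(-43887) = I*√43887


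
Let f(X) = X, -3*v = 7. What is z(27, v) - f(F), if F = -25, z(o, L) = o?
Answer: 52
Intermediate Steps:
v = -7/3 (v = -⅓*7 = -7/3 ≈ -2.3333)
z(27, v) - f(F) = 27 - 1*(-25) = 27 + 25 = 52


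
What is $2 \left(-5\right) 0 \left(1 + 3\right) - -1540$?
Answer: $1540$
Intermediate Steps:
$2 \left(-5\right) 0 \left(1 + 3\right) - -1540 = - 10 \cdot 0 \cdot 4 + 1540 = \left(-10\right) 0 + 1540 = 0 + 1540 = 1540$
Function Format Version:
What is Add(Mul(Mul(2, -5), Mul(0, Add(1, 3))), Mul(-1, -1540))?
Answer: 1540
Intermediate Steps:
Add(Mul(Mul(2, -5), Mul(0, Add(1, 3))), Mul(-1, -1540)) = Add(Mul(-10, Mul(0, 4)), 1540) = Add(Mul(-10, 0), 1540) = Add(0, 1540) = 1540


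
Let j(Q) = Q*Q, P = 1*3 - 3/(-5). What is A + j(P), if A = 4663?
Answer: 116899/25 ≈ 4676.0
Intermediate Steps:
P = 18/5 (P = 3 - 3*(-⅕) = 3 + ⅗ = 18/5 ≈ 3.6000)
j(Q) = Q²
A + j(P) = 4663 + (18/5)² = 4663 + 324/25 = 116899/25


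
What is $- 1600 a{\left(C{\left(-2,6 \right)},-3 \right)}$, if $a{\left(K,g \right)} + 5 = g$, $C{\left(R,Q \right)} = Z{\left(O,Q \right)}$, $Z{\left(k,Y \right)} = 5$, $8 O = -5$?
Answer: $12800$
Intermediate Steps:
$O = - \frac{5}{8}$ ($O = \frac{1}{8} \left(-5\right) = - \frac{5}{8} \approx -0.625$)
$C{\left(R,Q \right)} = 5$
$a{\left(K,g \right)} = -5 + g$
$- 1600 a{\left(C{\left(-2,6 \right)},-3 \right)} = - 1600 \left(-5 - 3\right) = \left(-1600\right) \left(-8\right) = 12800$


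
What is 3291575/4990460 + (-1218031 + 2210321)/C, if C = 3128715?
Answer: 610015345181/624549082356 ≈ 0.97673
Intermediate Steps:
3291575/4990460 + (-1218031 + 2210321)/C = 3291575/4990460 + (-1218031 + 2210321)/3128715 = 3291575*(1/4990460) + 992290*(1/3128715) = 658315/998092 + 198458/625743 = 610015345181/624549082356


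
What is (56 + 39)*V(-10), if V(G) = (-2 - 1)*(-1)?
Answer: 285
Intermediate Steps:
V(G) = 3 (V(G) = -3*(-1) = 3)
(56 + 39)*V(-10) = (56 + 39)*3 = 95*3 = 285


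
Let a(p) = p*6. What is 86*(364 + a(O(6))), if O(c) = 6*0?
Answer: 31304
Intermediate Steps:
O(c) = 0
a(p) = 6*p
86*(364 + a(O(6))) = 86*(364 + 6*0) = 86*(364 + 0) = 86*364 = 31304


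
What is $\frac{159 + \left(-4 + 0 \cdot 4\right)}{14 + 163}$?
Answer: $\frac{155}{177} \approx 0.87571$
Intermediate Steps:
$\frac{159 + \left(-4 + 0 \cdot 4\right)}{14 + 163} = \frac{159 + \left(-4 + 0\right)}{177} = \left(159 - 4\right) \frac{1}{177} = 155 \cdot \frac{1}{177} = \frac{155}{177}$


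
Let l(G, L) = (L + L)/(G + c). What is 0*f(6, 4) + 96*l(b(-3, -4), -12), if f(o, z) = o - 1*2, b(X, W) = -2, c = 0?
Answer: 1152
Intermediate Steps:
l(G, L) = 2*L/G (l(G, L) = (L + L)/(G + 0) = (2*L)/G = 2*L/G)
f(o, z) = -2 + o (f(o, z) = o - 2 = -2 + o)
0*f(6, 4) + 96*l(b(-3, -4), -12) = 0*(-2 + 6) + 96*(2*(-12)/(-2)) = 0*4 + 96*(2*(-12)*(-½)) = 0 + 96*12 = 0 + 1152 = 1152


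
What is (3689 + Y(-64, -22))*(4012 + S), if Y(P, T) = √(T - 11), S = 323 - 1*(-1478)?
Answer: 21444157 + 5813*I*√33 ≈ 2.1444e+7 + 33393.0*I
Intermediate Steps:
S = 1801 (S = 323 + 1478 = 1801)
Y(P, T) = √(-11 + T)
(3689 + Y(-64, -22))*(4012 + S) = (3689 + √(-11 - 22))*(4012 + 1801) = (3689 + √(-33))*5813 = (3689 + I*√33)*5813 = 21444157 + 5813*I*√33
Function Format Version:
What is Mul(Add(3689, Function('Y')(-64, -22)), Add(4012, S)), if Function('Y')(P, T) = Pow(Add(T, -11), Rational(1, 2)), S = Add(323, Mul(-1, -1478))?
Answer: Add(21444157, Mul(5813, I, Pow(33, Rational(1, 2)))) ≈ Add(2.1444e+7, Mul(33393., I))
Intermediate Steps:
S = 1801 (S = Add(323, 1478) = 1801)
Function('Y')(P, T) = Pow(Add(-11, T), Rational(1, 2))
Mul(Add(3689, Function('Y')(-64, -22)), Add(4012, S)) = Mul(Add(3689, Pow(Add(-11, -22), Rational(1, 2))), Add(4012, 1801)) = Mul(Add(3689, Pow(-33, Rational(1, 2))), 5813) = Mul(Add(3689, Mul(I, Pow(33, Rational(1, 2)))), 5813) = Add(21444157, Mul(5813, I, Pow(33, Rational(1, 2))))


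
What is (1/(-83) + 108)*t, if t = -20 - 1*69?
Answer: -797707/83 ≈ -9610.9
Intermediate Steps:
t = -89 (t = -20 - 69 = -89)
(1/(-83) + 108)*t = (1/(-83) + 108)*(-89) = (-1/83 + 108)*(-89) = (8963/83)*(-89) = -797707/83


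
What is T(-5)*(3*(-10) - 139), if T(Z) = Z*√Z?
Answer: 845*I*√5 ≈ 1889.5*I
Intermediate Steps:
T(Z) = Z^(3/2)
T(-5)*(3*(-10) - 139) = (-5)^(3/2)*(3*(-10) - 139) = (-5*I*√5)*(-30 - 139) = -5*I*√5*(-169) = 845*I*√5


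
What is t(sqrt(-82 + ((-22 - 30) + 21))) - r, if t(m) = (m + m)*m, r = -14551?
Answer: 14325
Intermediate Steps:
t(m) = 2*m**2 (t(m) = (2*m)*m = 2*m**2)
t(sqrt(-82 + ((-22 - 30) + 21))) - r = 2*(sqrt(-82 + ((-22 - 30) + 21)))**2 - 1*(-14551) = 2*(sqrt(-82 + (-52 + 21)))**2 + 14551 = 2*(sqrt(-82 - 31))**2 + 14551 = 2*(sqrt(-113))**2 + 14551 = 2*(I*sqrt(113))**2 + 14551 = 2*(-113) + 14551 = -226 + 14551 = 14325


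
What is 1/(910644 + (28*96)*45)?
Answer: 1/1031604 ≈ 9.6936e-7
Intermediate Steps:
1/(910644 + (28*96)*45) = 1/(910644 + 2688*45) = 1/(910644 + 120960) = 1/1031604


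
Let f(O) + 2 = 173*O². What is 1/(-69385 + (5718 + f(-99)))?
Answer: 1/1631904 ≈ 6.1278e-7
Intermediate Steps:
f(O) = -2 + 173*O²
1/(-69385 + (5718 + f(-99))) = 1/(-69385 + (5718 + (-2 + 173*(-99)²))) = 1/(-69385 + (5718 + (-2 + 173*9801))) = 1/(-69385 + (5718 + (-2 + 1695573))) = 1/(-69385 + (5718 + 1695571)) = 1/(-69385 + 1701289) = 1/1631904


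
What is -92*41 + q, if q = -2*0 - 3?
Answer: -3775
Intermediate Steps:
q = -3 (q = 0 - 3 = -3)
-92*41 + q = -92*41 - 3 = -3772 - 3 = -3775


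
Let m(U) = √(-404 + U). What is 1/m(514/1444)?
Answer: -19*I*√582862/291431 ≈ -0.049774*I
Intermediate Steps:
1/m(514/1444) = 1/(√(-404 + 514/1444)) = 1/(√(-404 + 514*(1/1444))) = 1/(√(-404 + 257/722)) = 1/(√(-291431/722)) = 1/(I*√582862/38) = -19*I*√582862/291431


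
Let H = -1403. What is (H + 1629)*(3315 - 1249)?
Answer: 466916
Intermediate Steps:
(H + 1629)*(3315 - 1249) = (-1403 + 1629)*(3315 - 1249) = 226*2066 = 466916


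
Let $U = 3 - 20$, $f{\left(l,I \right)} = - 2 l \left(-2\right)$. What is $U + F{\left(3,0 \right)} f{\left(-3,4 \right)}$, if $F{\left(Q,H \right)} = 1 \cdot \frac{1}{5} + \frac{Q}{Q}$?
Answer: $- \frac{157}{5} \approx -31.4$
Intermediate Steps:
$F{\left(Q,H \right)} = \frac{6}{5}$ ($F{\left(Q,H \right)} = 1 \cdot \frac{1}{5} + 1 = \frac{1}{5} + 1 = \frac{6}{5}$)
$f{\left(l,I \right)} = 4 l$
$U = -17$ ($U = 3 - 20 = -17$)
$U + F{\left(3,0 \right)} f{\left(-3,4 \right)} = -17 + \frac{6 \cdot 4 \left(-3\right)}{5} = -17 + \frac{6}{5} \left(-12\right) = -17 - \frac{72}{5} = - \frac{157}{5}$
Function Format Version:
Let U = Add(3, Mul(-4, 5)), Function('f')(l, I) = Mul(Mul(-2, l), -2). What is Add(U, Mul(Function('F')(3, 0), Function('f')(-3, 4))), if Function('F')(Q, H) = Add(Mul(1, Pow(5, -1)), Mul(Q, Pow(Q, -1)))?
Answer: Rational(-157, 5) ≈ -31.400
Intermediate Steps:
Function('F')(Q, H) = Rational(6, 5) (Function('F')(Q, H) = Add(Mul(1, Rational(1, 5)), 1) = Add(Rational(1, 5), 1) = Rational(6, 5))
Function('f')(l, I) = Mul(4, l)
U = -17 (U = Add(3, -20) = -17)
Add(U, Mul(Function('F')(3, 0), Function('f')(-3, 4))) = Add(-17, Mul(Rational(6, 5), Mul(4, -3))) = Add(-17, Mul(Rational(6, 5), -12)) = Add(-17, Rational(-72, 5)) = Rational(-157, 5)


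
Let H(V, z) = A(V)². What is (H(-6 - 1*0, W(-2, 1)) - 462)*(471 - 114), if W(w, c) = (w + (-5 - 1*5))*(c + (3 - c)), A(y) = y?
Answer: -152082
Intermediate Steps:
W(w, c) = -30 + 3*w (W(w, c) = (w + (-5 - 5))*3 = (w - 10)*3 = (-10 + w)*3 = -30 + 3*w)
H(V, z) = V²
(H(-6 - 1*0, W(-2, 1)) - 462)*(471 - 114) = ((-6 - 1*0)² - 462)*(471 - 114) = ((-6 + 0)² - 462)*357 = ((-6)² - 462)*357 = (36 - 462)*357 = -426*357 = -152082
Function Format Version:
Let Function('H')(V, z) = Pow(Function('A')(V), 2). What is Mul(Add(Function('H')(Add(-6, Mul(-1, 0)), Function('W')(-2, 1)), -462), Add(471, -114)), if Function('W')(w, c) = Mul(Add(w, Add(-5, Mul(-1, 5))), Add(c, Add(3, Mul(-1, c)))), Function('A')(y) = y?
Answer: -152082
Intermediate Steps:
Function('W')(w, c) = Add(-30, Mul(3, w)) (Function('W')(w, c) = Mul(Add(w, Add(-5, -5)), 3) = Mul(Add(w, -10), 3) = Mul(Add(-10, w), 3) = Add(-30, Mul(3, w)))
Function('H')(V, z) = Pow(V, 2)
Mul(Add(Function('H')(Add(-6, Mul(-1, 0)), Function('W')(-2, 1)), -462), Add(471, -114)) = Mul(Add(Pow(Add(-6, Mul(-1, 0)), 2), -462), Add(471, -114)) = Mul(Add(Pow(Add(-6, 0), 2), -462), 357) = Mul(Add(Pow(-6, 2), -462), 357) = Mul(Add(36, -462), 357) = Mul(-426, 357) = -152082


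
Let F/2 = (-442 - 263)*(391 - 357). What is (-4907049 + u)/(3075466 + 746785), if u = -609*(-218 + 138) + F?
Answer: -4906269/3822251 ≈ -1.2836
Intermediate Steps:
F = -47940 (F = 2*((-442 - 263)*(391 - 357)) = 2*(-705*34) = 2*(-23970) = -47940)
u = 780 (u = -609*(-218 + 138) - 47940 = -609*(-80) - 47940 = 48720 - 47940 = 780)
(-4907049 + u)/(3075466 + 746785) = (-4907049 + 780)/(3075466 + 746785) = -4906269/3822251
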